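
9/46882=9/46882  =  0.00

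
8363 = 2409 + 5954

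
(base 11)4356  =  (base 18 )HD6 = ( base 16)1674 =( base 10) 5748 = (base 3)21212220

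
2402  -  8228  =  -5826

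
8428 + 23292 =31720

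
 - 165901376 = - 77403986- 88497390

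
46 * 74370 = 3421020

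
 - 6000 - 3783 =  - 9783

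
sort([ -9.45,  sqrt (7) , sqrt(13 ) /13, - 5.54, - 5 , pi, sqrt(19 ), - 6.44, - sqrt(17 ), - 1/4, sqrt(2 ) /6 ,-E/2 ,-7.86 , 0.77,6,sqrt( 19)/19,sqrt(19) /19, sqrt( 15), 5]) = [ - 9.45, - 7.86,- 6.44, - 5.54 ,- 5, - sqrt(17 ),-E/2,-1/4,sqrt( 19)/19 , sqrt ( 19)/19,sqrt( 2)/6,sqrt( 13)/13,0.77 , sqrt(7 ),pi, sqrt( 15),sqrt(19 ),5,6 ] 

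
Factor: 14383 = 19^1*757^1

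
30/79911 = 10/26637 =0.00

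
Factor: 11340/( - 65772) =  - 5^1*  29^( - 1)  =  - 5/29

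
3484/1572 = 871/393 = 2.22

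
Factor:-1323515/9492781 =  - 5^1 * 151^1*167^( - 1)*1753^1*56843^(  -  1 ) 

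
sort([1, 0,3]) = [0, 1, 3]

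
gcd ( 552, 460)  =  92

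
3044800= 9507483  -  6462683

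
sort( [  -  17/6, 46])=[ - 17/6, 46 ]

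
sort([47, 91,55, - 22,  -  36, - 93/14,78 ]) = [ -36, - 22, - 93/14, 47,  55, 78,91] 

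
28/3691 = 28/3691 = 0.01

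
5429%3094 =2335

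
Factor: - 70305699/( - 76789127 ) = 3^1*19^( - 1 )*71^( - 1 )*157^1 * 56923^( - 1 )*149269^1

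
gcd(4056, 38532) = 2028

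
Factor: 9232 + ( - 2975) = 6257 = 6257^1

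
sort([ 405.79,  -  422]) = [ - 422,405.79] 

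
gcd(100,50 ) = 50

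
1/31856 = 1/31856= 0.00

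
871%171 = 16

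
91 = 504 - 413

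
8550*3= 25650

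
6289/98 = 64+17/98= 64.17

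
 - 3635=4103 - 7738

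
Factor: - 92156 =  - 2^2*23039^1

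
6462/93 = 2154/31  =  69.48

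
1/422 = 1/422 = 0.00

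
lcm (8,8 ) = 8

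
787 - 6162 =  - 5375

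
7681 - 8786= -1105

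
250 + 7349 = 7599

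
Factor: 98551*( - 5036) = - 2^2*139^1*709^1*1259^1 = - 496302836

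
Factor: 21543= 3^1*43^1*167^1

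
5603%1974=1655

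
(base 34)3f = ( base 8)165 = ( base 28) 45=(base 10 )117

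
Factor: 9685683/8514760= 2^(  -  3 )*3^3*5^( - 1 )*7^2*7321^1*212869^(  -  1 ) 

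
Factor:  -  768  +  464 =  - 2^4*19^1=- 304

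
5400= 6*900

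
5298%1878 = 1542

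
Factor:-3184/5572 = -2^2*7^(  -  1 ) = -4/7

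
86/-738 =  - 1 + 326/369 = -0.12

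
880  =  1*880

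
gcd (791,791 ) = 791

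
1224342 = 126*9717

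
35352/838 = 17676/419 = 42.19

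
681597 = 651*1047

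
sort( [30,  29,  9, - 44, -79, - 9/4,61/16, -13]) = [ - 79, - 44, - 13,- 9/4, 61/16, 9,  29, 30 ]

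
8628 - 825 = 7803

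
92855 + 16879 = 109734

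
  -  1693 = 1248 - 2941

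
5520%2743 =34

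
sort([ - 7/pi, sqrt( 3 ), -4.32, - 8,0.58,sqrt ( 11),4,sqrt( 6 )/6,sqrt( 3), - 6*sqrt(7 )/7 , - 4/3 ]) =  [-8,-4.32,-6*sqrt( 7 )/7, - 7/pi,-4/3, sqrt( 6 )/6,0.58,sqrt( 3 ),sqrt ( 3),sqrt(11),4 ]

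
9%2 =1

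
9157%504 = 85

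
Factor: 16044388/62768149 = 2^2*31^( - 1)*773^1 * 5189^1*2024779^( - 1)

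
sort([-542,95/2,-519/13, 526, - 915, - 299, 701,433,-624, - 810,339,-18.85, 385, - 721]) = [-915, - 810, - 721,-624, - 542,  -  299, - 519/13, - 18.85, 95/2, 339, 385,433,526,701] 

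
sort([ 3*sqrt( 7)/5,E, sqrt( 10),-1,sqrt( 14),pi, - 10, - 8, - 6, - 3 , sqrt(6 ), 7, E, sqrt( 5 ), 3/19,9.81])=[ - 10, - 8, - 6, - 3, - 1, 3/19  ,  3*sqrt(7)/5,sqrt ( 5), sqrt( 6), E, E,pi,sqrt( 10), sqrt(14), 7, 9.81]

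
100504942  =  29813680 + 70691262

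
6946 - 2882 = 4064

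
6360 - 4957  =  1403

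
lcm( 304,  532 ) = 2128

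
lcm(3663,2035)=18315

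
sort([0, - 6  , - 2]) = [ - 6, -2,0 ] 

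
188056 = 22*8548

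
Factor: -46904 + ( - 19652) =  - 2^2 * 7^1 * 2377^1  =  - 66556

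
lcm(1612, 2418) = 4836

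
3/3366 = 1/1122= 0.00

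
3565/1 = 3565=3565.00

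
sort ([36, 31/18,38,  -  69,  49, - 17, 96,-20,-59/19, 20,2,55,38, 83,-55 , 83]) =[-69, - 55 , - 20, -17, - 59/19,31/18, 2,20,36,38, 38,49, 55, 83,83 , 96 ] 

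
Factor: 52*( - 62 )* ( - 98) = 315952 = 2^4*7^2*13^1  *31^1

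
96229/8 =96229/8 = 12028.62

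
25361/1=25361 = 25361.00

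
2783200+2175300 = 4958500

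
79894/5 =15978  +  4/5 = 15978.80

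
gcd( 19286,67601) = 1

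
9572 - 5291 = 4281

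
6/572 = 3/286 = 0.01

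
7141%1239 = 946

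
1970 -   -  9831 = 11801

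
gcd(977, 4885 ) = 977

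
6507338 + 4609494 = 11116832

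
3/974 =3/974 = 0.00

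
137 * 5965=817205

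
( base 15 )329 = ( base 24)15i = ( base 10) 714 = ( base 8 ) 1312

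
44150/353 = 125 + 25/353 = 125.07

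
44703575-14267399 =30436176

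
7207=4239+2968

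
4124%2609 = 1515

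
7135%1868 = 1531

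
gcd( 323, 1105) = 17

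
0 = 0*5555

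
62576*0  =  0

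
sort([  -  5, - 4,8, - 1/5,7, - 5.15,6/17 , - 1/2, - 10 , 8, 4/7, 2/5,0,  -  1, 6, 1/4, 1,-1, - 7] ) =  [-10, -7, - 5.15,-5 ,- 4, - 1, - 1, - 1/2, - 1/5,0,1/4, 6/17, 2/5, 4/7, 1, 6, 7,8,  8 ] 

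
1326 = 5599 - 4273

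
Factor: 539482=2^1*269741^1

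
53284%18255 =16774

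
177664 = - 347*( - 512 )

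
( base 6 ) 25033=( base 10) 3693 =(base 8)7155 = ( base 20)94d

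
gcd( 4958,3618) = 134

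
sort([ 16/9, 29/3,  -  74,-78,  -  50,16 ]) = [- 78, - 74 ,-50, 16/9,  29/3,16] 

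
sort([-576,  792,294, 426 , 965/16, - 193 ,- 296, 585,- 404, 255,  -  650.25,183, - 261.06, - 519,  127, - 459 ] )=[ - 650.25 , - 576, - 519,  -  459, - 404, - 296, - 261.06, - 193,965/16,127 , 183, 255, 294,426,  585, 792 ]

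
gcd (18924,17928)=996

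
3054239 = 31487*97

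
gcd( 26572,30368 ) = 3796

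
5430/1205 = 1086/241  =  4.51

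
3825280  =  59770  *64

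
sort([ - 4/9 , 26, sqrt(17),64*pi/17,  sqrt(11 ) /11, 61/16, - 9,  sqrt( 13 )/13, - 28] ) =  [ - 28 ,-9, - 4/9, sqrt( 13 ) /13, sqrt( 11) /11 , 61/16, sqrt( 17)  ,  64*pi/17,26] 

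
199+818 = 1017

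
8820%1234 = 182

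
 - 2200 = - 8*275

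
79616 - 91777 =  - 12161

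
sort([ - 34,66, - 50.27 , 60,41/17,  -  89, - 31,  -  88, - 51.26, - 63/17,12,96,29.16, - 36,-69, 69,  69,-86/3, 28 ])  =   [-89, - 88, - 69, -51.26, - 50.27, - 36, - 34, - 31, - 86/3, - 63/17,41/17,12, 28, 29.16  ,  60,66, 69, 69,  96]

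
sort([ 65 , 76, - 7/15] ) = [ -7/15,65, 76]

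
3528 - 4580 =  - 1052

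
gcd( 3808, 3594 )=2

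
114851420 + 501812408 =616663828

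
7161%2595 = 1971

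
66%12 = 6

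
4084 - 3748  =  336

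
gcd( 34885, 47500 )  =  5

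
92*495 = 45540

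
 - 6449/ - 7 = 6449/7  =  921.29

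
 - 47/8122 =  - 1+8075/8122=-0.01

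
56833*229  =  13014757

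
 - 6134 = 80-6214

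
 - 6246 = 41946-48192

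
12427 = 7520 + 4907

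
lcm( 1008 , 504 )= 1008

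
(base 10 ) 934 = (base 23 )1he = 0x3a6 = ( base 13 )56b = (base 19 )2B3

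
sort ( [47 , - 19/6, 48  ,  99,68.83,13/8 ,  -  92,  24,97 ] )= [ - 92, - 19/6, 13/8, 24 , 47,48,68.83, 97,  99 ] 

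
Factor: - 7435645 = -5^1*7^1*212447^1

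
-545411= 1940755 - 2486166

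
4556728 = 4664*977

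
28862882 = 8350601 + 20512281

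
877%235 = 172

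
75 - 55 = 20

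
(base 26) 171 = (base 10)859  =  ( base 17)2G9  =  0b1101011011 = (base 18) 2bd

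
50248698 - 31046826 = 19201872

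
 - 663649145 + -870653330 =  - 1534302475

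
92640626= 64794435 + 27846191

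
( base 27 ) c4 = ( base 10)328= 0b101001000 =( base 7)646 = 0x148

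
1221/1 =1221=1221.00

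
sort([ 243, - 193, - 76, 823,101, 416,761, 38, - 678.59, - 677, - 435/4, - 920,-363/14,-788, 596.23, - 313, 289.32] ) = [ - 920, - 788, - 678.59, - 677 , - 313, - 193, - 435/4, - 76, - 363/14, 38,101, 243,289.32,416,596.23,761,823] 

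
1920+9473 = 11393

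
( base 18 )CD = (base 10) 229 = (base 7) 445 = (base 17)d8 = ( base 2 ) 11100101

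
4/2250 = 2/1125 = 0.00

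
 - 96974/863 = -96974/863 =-112.37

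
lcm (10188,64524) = 193572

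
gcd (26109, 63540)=9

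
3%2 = 1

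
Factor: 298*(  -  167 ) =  -2^1*149^1*167^1= -49766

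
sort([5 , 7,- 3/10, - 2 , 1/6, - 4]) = [ - 4,-2, - 3/10, 1/6, 5, 7] 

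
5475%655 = 235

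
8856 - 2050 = 6806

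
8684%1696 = 204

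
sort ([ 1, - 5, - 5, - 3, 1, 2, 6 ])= [ - 5, - 5,  -  3, 1 , 1,2, 6] 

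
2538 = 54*47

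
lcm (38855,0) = 0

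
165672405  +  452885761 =618558166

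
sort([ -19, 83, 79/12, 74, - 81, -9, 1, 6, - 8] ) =[ - 81, - 19 ,  -  9, - 8, 1 , 6, 79/12, 74,83]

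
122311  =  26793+95518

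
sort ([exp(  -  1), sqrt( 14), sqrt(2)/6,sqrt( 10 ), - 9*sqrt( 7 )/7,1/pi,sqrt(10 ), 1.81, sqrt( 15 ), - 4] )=[ - 4, - 9*sqrt (7 )/7, sqrt ( 2)/6,1/pi, exp( - 1 ),1.81,sqrt(10) , sqrt(10 ) , sqrt( 14 ),sqrt(15)]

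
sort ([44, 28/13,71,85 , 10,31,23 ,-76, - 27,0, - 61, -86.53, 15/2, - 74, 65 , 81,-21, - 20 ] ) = [ - 86.53,  -  76,-74,  -  61,  -  27, - 21, -20, 0,28/13, 15/2, 10,23,31,  44, 65,71,81,85 ] 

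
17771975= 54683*325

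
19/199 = 19/199 = 0.10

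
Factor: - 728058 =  - 2^1*3^1*121343^1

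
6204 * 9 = 55836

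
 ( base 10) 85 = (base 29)2R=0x55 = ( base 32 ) 2l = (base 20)45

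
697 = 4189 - 3492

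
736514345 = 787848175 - 51333830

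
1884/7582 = 942/3791 = 0.25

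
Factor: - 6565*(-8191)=5^1*13^1 * 101^1*8191^1 = 53773915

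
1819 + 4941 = 6760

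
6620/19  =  6620/19 = 348.42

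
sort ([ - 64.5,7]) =[-64.5,7 ]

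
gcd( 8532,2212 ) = 316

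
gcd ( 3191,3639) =1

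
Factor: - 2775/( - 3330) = 5/6 = 2^(  -  1 ) * 3^ ( - 1) * 5^1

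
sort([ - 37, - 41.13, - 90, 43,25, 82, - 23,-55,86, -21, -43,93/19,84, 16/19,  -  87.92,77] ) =[ - 90, - 87.92, - 55, - 43, - 41.13,-37,  -  23,  -  21,  16/19,93/19,25 , 43 , 77  ,  82,84,86 ]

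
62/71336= 31/35668 =0.00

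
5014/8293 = 5014/8293 = 0.60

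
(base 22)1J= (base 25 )1g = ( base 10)41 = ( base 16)29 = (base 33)18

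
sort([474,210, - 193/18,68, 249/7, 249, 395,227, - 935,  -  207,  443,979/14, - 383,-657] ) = [ -935, - 657, - 383, - 207, - 193/18,  249/7,68 , 979/14,210,227,249,395,443,  474 ]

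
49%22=5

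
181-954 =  - 773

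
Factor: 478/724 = 239/362  =  2^( - 1 )* 181^(-1)*239^1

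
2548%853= 842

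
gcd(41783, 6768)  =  47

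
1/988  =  1/988 = 0.00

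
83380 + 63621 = 147001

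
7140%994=182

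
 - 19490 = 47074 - 66564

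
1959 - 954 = 1005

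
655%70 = 25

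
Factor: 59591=7^1*8513^1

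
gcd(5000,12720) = 40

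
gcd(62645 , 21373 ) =737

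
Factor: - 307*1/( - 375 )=307/375= 3^( - 1 )*5^( - 3)*307^1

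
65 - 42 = 23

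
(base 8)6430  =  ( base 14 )1316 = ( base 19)958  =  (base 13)16ab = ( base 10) 3352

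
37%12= 1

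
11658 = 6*1943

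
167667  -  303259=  - 135592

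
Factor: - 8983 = - 13^1*691^1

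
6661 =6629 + 32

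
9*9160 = 82440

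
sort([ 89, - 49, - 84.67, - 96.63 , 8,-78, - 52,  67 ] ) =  [  -  96.63,-84.67, - 78, - 52,  -  49, 8, 67,89] 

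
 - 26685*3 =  - 80055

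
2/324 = 1/162   =  0.01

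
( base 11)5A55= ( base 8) 17365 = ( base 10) 7925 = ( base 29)9c8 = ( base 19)12I2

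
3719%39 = 14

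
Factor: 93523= 93523^1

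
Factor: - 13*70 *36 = - 2^3 *3^2 * 5^1*7^1*13^1 = - 32760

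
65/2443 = 65/2443 = 0.03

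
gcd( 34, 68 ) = 34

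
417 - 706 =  - 289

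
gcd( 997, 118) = 1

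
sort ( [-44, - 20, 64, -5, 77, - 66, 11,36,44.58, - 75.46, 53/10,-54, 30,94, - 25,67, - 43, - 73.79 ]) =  [-75.46,-73.79,-66, - 54,-44 , - 43, - 25,-20,-5, 53/10, 11, 30,36,44.58, 64,67,  77, 94] 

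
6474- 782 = 5692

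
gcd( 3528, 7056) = 3528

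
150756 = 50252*3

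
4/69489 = 4/69489 = 0.00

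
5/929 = 5/929 = 0.01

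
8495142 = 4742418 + 3752724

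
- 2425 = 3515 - 5940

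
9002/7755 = 1 + 1247/7755 = 1.16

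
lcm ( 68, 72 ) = 1224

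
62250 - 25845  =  36405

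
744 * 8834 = 6572496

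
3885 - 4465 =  - 580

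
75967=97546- 21579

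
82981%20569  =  705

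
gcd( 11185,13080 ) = 5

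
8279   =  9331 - 1052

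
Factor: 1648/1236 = 2^2*3^( - 1 ) = 4/3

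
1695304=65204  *26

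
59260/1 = 59260 = 59260.00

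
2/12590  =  1/6295  =  0.00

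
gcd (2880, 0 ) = 2880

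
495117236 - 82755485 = 412361751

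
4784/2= 2392 = 2392.00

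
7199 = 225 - -6974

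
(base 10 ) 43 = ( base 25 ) 1i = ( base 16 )2b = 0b101011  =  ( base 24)1j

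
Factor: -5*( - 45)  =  3^2*5^2=225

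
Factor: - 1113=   -  3^1*7^1 * 53^1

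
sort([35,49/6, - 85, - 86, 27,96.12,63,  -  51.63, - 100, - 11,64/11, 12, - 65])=[  -  100, - 86, - 85, -65,  -  51.63 ,  -  11 , 64/11,  49/6,12, 27,  35, 63,96.12 ] 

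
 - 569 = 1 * ( - 569) 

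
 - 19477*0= 0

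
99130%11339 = 8418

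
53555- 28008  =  25547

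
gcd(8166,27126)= 6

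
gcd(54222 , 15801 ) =3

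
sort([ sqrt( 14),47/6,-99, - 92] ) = [-99,  -  92, sqrt(14),47/6]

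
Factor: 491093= 19^1*25847^1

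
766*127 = 97282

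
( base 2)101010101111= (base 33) 2GT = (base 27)3k8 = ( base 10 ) 2735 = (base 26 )415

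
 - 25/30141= - 1  +  30116/30141 = - 0.00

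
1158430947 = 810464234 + 347966713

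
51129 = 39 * 1311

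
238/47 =238/47 = 5.06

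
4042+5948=9990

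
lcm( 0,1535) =0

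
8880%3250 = 2380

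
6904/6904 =1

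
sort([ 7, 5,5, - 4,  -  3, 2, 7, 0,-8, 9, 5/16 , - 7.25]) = [ - 8, - 7.25,- 4, - 3,0,  5/16,2, 5, 5, 7,7,9 ]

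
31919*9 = 287271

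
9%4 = 1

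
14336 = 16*896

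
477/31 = 477/31=15.39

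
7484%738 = 104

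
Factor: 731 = 17^1*43^1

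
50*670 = 33500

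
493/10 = 493/10 = 49.30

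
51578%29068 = 22510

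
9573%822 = 531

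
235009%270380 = 235009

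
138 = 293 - 155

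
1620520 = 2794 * 580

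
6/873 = 2/291 = 0.01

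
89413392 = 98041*912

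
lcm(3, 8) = 24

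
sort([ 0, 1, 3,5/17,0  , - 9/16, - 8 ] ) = [ -8, - 9/16 , 0,0,5/17,1,3]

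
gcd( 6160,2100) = 140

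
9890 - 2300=7590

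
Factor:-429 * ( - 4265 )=3^1*5^1*11^1 * 13^1*853^1 = 1829685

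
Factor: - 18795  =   - 3^1*5^1*7^1*179^1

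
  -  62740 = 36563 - 99303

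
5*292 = 1460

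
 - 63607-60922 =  -124529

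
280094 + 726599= 1006693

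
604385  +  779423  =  1383808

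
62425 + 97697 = 160122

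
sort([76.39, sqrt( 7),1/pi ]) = [ 1/pi , sqrt(7 ),76.39]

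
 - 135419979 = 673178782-808598761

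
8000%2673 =2654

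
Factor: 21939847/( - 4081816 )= - 2^ (-3)*31^1*43^1*109^1*151^1*510227^( - 1)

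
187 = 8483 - 8296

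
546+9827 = 10373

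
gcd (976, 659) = 1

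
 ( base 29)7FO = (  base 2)1100011001010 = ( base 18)11aa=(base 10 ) 6346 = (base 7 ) 24334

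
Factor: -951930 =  - 2^1*3^2 * 5^1*7^1*1511^1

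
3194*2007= 6410358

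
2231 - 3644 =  - 1413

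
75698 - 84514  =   - 8816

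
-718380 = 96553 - 814933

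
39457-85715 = - 46258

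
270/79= 3 + 33/79= 3.42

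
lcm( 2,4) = 4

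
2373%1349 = 1024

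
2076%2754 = 2076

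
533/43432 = 533/43432 = 0.01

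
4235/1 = 4235=4235.00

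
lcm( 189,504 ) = 1512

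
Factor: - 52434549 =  - 3^2*23^1*253307^1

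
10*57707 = 577070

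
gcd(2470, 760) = 190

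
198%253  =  198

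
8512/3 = 2837 + 1/3 = 2837.33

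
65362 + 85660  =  151022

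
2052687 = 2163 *949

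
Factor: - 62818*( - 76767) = 4822349406 = 2^1 * 3^1*7^2*641^1 * 25589^1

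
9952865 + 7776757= 17729622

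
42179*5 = 210895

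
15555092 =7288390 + 8266702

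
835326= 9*92814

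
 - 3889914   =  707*( - 5502 ) 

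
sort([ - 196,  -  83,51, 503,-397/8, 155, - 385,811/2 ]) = [-385, - 196, - 83, - 397/8, 51,155,811/2, 503 ]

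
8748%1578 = 858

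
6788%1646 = 204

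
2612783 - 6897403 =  - 4284620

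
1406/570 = 2+ 7/15 = 2.47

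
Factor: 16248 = 2^3 * 3^1 * 677^1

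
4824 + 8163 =12987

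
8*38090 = 304720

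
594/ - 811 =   -  1 + 217/811 = -  0.73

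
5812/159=36+88/159 =36.55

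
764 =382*2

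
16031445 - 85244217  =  -69212772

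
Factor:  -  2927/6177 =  - 3^ (- 1)*29^ (-1)*71^ ( - 1)*2927^1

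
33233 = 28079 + 5154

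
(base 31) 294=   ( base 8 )4235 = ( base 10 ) 2205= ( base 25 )3d5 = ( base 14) B37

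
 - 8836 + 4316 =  - 4520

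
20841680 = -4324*( - 4820) 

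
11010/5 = 2202 = 2202.00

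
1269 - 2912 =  - 1643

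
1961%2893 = 1961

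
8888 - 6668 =2220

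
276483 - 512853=-236370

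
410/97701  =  410/97701 =0.00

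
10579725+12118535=22698260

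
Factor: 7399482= 2^1 * 3^1 * 37^1*33331^1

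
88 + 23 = 111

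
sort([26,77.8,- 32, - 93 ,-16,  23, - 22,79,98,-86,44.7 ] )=[- 93,- 86,  -  32, - 22, - 16,23,26,44.7,77.8,79,98]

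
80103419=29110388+50993031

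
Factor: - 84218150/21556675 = - 2^1*7^( - 1 )*199^ (- 1 )*619^(- 1 )*1277^1*1319^1 = - 3368726/862267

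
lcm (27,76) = 2052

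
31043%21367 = 9676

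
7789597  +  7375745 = 15165342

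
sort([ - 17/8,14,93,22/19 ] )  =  [  -  17/8,22/19,14,93 ]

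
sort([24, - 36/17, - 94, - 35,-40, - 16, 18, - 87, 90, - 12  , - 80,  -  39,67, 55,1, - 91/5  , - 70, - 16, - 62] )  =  [ -94, - 87, - 80, - 70, - 62, - 40, - 39, - 35, - 91/5, - 16, - 16, - 12, - 36/17,1,18,  24,55 , 67, 90 ] 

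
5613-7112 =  - 1499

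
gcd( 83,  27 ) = 1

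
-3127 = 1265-4392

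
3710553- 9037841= - 5327288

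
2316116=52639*44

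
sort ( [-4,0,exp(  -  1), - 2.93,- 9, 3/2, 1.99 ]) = [ -9,-4,-2.93, 0, exp(-1), 3/2,1.99]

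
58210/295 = 197 + 19/59 =197.32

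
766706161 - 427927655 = 338778506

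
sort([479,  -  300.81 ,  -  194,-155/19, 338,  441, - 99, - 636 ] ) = [-636, - 300.81, -194, -99, - 155/19 , 338, 441,479] 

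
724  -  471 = 253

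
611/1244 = 611/1244 = 0.49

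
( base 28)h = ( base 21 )h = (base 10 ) 17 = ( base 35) h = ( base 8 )21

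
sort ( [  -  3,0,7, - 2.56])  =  [-3,  -  2.56,0,7 ]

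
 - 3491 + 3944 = 453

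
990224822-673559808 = 316665014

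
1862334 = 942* 1977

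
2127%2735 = 2127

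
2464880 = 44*56020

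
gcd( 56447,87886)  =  1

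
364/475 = 364/475 = 0.77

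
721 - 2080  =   - 1359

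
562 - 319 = 243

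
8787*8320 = 73107840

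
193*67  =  12931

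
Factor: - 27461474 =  - 2^1 * 31^1 * 37^1*11971^1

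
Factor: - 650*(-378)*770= 2^3 * 3^3*5^3*7^2*11^1*13^1  =  189189000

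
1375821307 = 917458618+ 458362689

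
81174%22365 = 14079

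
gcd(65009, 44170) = 7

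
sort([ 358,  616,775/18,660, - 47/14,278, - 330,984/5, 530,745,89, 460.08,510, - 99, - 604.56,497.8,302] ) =[-604.56, - 330,- 99, - 47/14, 775/18,89,984/5,278,302, 358,460.08, 497.8, 510, 530, 616, 660,745 ] 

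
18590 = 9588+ 9002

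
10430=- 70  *(-149)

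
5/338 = 5/338 = 0.01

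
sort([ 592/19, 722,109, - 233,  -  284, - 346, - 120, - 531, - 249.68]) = [  -  531, - 346, - 284, - 249.68  , - 233, - 120,592/19,  109, 722 ]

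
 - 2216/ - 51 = 2216/51 = 43.45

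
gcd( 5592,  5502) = 6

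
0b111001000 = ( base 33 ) DR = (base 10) 456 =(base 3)121220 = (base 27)go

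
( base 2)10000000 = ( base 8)200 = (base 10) 128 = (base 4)2000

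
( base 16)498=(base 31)16T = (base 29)1BG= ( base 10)1176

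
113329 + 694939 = 808268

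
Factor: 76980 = 2^2*3^1*5^1*  1283^1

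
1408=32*44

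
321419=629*511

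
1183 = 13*91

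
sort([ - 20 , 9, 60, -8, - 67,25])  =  [ - 67, - 20, - 8, 9, 25, 60]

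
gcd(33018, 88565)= 1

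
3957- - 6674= 10631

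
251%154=97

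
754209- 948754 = -194545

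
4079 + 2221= 6300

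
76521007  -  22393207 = 54127800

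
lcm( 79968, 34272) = 239904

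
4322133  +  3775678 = 8097811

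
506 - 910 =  - 404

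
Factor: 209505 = 3^1*5^1*13967^1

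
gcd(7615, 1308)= 1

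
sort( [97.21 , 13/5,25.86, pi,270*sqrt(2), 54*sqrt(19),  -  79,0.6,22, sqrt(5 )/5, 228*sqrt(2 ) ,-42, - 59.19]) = [ - 79, - 59.19,-42, sqrt(5)/5,0.6, 13/5,pi,22,  25.86,97.21, 54*sqrt( 19 ),228*sqrt(2), 270*sqrt( 2) ] 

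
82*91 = 7462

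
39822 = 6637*6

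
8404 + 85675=94079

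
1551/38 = 40+31/38 = 40.82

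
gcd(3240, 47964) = 12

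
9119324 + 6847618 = 15966942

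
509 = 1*509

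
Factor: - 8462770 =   -  2^1*5^1* 17^1 * 67^1 * 743^1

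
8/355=8/355 = 0.02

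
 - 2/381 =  - 1 + 379/381 = - 0.01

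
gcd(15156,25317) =9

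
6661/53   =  6661/53 = 125.68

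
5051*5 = 25255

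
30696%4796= 1920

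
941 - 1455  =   - 514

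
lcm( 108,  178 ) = 9612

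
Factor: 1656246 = 2^1*3^1 * 276041^1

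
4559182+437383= 4996565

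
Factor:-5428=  - 2^2*23^1*59^1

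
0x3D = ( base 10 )61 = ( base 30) 21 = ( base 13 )49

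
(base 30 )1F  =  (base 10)45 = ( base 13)36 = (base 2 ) 101101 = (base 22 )21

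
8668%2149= 72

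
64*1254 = 80256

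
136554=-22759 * (-6 )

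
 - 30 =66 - 96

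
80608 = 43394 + 37214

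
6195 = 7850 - 1655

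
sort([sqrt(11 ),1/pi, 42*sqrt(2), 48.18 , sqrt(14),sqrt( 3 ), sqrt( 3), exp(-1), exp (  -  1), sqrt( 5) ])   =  [ 1/pi, exp(  -  1 ),exp (-1), sqrt (3), sqrt(3 ) , sqrt( 5), sqrt(11),sqrt(14 ) , 48.18, 42 * sqrt (2) ] 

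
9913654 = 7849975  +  2063679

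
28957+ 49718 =78675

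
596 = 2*298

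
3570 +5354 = 8924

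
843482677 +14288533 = 857771210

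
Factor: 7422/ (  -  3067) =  - 2^1*3^1*1237^1*3067^( - 1) 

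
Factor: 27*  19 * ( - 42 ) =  - 2^1*3^4*7^1 * 19^1=   -21546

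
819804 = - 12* ( - 68317 )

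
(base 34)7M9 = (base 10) 8849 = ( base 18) 195b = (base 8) 21221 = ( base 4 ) 2022101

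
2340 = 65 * 36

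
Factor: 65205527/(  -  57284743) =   -  23^( - 1) * 587^( - 1 )*4243^(  -  1)*65205527^1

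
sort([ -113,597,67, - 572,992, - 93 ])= [-572, - 113, - 93,  67,597,992 ]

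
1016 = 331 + 685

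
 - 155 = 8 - 163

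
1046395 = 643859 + 402536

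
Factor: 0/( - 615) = 0 = 0^1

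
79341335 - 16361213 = 62980122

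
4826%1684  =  1458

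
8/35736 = 1/4467 = 0.00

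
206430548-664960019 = -458529471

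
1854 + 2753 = 4607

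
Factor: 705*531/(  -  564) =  - 2^( - 2 ) * 3^2*5^1 * 59^1=-2655/4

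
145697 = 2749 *53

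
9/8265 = 3/2755 = 0.00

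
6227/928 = 6 + 659/928= 6.71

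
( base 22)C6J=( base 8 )13507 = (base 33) 5fj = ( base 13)2935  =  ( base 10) 5959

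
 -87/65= - 87/65 = - 1.34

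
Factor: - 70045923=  - 3^1*1201^1 * 19441^1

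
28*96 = 2688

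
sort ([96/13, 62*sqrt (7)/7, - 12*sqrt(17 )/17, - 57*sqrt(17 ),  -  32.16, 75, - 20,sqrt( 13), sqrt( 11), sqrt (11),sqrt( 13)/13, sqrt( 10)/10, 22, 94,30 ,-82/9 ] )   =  [ - 57*sqrt(17 ), - 32.16, - 20, - 82/9 , - 12*sqrt(17 ) /17,sqrt( 13)/13, sqrt( 10)/10, sqrt (11), sqrt( 11) , sqrt( 13 ),96/13,  22, 62 * sqrt(7) /7, 30 , 75, 94]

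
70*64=4480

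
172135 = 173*995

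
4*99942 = 399768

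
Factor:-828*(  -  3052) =2^4*3^2*7^1*23^1*109^1=2527056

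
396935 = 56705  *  7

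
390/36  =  65/6  =  10.83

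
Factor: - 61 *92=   -2^2 * 23^1 * 61^1 = - 5612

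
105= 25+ 80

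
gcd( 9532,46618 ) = 2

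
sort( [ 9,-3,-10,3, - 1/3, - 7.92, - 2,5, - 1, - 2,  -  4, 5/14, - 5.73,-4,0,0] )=[ - 10,-7.92, - 5.73,-4, - 4, - 3,-2, - 2,-1,-1/3,0, 0,  5/14,3,5,9]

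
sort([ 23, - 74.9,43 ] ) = [- 74.9,  23, 43 ]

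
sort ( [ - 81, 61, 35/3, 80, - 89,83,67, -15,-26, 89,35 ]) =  [ - 89, - 81, - 26,- 15, 35/3,35, 61, 67,  80 , 83, 89 ]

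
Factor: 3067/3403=41^ (- 1)*83^( - 1)*3067^1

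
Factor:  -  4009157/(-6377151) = 3^( - 1) * 11^( - 1 ) * 71^1*56467^1*193247^ (-1)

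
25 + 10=35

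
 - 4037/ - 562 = 7 + 103/562=7.18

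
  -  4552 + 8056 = 3504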